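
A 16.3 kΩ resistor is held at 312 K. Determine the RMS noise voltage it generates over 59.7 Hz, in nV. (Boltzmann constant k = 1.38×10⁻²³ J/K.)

V_n = √(4kTRB)
4kTRB = 4 × 1.38×10⁻²³ × 312 × 1.63×10⁴ × 5.97×10¹ = 1.68×10⁻¹⁴ V²
V_n = √(1.68×10⁻¹⁴) = 1.29×10⁻⁷ V = 129 nV

129 nV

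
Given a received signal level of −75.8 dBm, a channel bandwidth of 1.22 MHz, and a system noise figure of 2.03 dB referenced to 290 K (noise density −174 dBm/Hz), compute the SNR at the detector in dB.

35.3 dB

Noise floor: N = −174 + 10 log₁₀(B) + NF
10 log₁₀(1.22×10⁶) = 60.86 dB
N = −174 + 60.86 + 2.03 = −111.11 dBm
SNR = P_sig − N = −75.8 − (−111.11) = 35.31 dB → 35.3 dB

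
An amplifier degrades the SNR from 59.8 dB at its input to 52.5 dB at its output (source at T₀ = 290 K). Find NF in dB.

7.3 dB

NF (dB) = SNR_in(dB) − SNR_out(dB) when the source is at T₀
NF = 59.8 − 52.5 = 7.3 dB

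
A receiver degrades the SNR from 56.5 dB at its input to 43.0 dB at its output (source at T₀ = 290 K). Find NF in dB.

NF (dB) = SNR_in(dB) − SNR_out(dB) when the source is at T₀
NF = 56.5 − 43.0 = 13.5 dB

13.5 dB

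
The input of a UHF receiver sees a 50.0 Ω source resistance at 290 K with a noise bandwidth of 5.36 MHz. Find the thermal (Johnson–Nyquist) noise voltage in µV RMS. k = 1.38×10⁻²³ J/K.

V_n = √(4kTRB)
4kTRB = 4 × 1.38×10⁻²³ × 290 × 5.00×10¹ × 5.36×10⁶ = 4.29×10⁻¹² V²
V_n = √(4.29×10⁻¹²) = 2.07×10⁻⁶ V = 2.07 µV

2.07 µV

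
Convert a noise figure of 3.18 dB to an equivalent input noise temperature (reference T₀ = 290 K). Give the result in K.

313 K

F = 10^(3.18/10) = 2.0797
T_e = (F − 1)·T₀ = (2.0797 − 1) × 290 = 313 K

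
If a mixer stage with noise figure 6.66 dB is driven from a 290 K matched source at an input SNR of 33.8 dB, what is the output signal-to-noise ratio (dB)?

27.14 dB

By definition F = SNR_in/SNR_out, so in dB: SNR_out = SNR_in − NF
SNR_out = 33.8 − 6.66 = 27.14 dB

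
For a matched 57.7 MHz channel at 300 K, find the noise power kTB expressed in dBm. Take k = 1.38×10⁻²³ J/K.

P_n = kTB = 1.38×10⁻²³ × 300 × 5.77×10⁷ = 2.39×10⁻¹³ W
In dBm: 10 log₁₀(2.39×10⁻¹³ / 10⁻³) = −96.2 dBm

−96.2 dBm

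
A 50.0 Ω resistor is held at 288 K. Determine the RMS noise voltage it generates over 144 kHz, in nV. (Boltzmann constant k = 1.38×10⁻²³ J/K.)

V_n = √(4kTRB)
4kTRB = 4 × 1.38×10⁻²³ × 288 × 5.00×10¹ × 1.44×10⁵ = 1.14×10⁻¹³ V²
V_n = √(1.14×10⁻¹³) = 3.38×10⁻⁷ V = 338 nV

338 nV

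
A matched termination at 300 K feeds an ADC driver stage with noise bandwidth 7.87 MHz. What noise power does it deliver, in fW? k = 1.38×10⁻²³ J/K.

P_n = kTB = 1.38×10⁻²³ × 300 × 7.87×10⁶ = 3.26×10⁻¹⁴ W = 32.6 fW

32.6 fW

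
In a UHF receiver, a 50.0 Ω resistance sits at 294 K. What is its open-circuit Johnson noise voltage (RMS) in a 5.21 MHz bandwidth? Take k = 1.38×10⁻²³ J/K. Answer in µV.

2.06 µV

V_n = √(4kTRB)
4kTRB = 4 × 1.38×10⁻²³ × 294 × 5.00×10¹ × 5.21×10⁶ = 4.23×10⁻¹² V²
V_n = √(4.23×10⁻¹²) = 2.06×10⁻⁶ V = 2.06 µV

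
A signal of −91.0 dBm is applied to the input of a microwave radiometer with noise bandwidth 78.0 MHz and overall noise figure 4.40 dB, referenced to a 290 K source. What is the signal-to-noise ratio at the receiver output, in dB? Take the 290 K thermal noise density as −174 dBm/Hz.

−0.3 dB

Noise floor: N = −174 + 10 log₁₀(B) + NF
10 log₁₀(7.80×10⁷) = 78.92 dB
N = −174 + 78.92 + 4.40 = −90.68 dBm
SNR = P_sig − N = −91.0 − (−90.68) = −0.32 dB → −0.3 dB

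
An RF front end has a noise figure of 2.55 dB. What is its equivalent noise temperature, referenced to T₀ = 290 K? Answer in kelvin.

F = 10^(2.55/10) = 1.79887
T_e = (F − 1)·T₀ = (1.79887 − 1) × 290 = 232 K

232 K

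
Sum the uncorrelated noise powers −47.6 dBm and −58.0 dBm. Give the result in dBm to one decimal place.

−47.2 dBm

Convert to linear, add, convert back:
P₁ = 1.74×10⁻⁸ W, P₂ = 1.58×10⁻⁹ W
P_tot = 1.90×10⁻⁸ W → 10 log₁₀(P_tot / 10⁻³) = −47.2 dBm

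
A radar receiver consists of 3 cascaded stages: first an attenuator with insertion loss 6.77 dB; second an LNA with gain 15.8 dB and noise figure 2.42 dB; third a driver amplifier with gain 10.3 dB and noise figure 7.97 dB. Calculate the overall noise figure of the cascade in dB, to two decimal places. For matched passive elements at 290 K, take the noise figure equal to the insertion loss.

9.52 dB

Convert to linear (a loss of L dB is a gain of −L dB): F_i = 10^(NF_i/10), G_i = 10^(G_i,dB/10)
  Stage 1: F_1 = 10^(6.77/10) = 4.753, G_1 = 10^(−6.77/10) = 0.2104
  Stage 2: F_2 = 10^(2.42/10) = 1.746, G_2 = 10^(15.8/10) = 38.02
  Stage 3: F_3 = 10^(7.97/10) = 6.266, G_3 = 10^(10.3/10) = 10.72
Friis cascade:
  F = 4.753 + (1.746 − 1)/0.2104 + (6.266 − 1)/7.998 = 8.957
NF = 10 log₁₀(8.957) = 9.52 dB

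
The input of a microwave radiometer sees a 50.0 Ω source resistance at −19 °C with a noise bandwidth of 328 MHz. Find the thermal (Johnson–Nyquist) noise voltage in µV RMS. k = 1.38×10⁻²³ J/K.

T = −19 °C + 273.15 = 254.15 K
V_n = √(4kTRB)
4kTRB = 4 × 1.38×10⁻²³ × 254.15 × 5.00×10¹ × 3.28×10⁸ = 2.30×10⁻¹⁰ V²
V_n = √(2.30×10⁻¹⁰) = 1.52×10⁻⁵ V = 15.2 µV

15.2 µV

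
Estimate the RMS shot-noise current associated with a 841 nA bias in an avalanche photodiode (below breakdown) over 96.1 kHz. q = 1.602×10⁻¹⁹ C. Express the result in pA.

161 pA

I_n = √(2qI·B)
2qI·B = 2 × 1.602×10⁻¹⁹ × 8.41×10⁻⁷ × 9.61×10⁴ = 2.59×10⁻²⁰ A²
I_n = √(2.59×10⁻²⁰) = 1.61×10⁻¹⁰ A = 161 pA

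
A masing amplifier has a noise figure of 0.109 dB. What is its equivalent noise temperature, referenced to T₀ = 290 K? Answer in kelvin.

7.37 K

F = 10^(0.109/10) = 1.02542
T_e = (F − 1)·T₀ = (1.02542 − 1) × 290 = 7.37 K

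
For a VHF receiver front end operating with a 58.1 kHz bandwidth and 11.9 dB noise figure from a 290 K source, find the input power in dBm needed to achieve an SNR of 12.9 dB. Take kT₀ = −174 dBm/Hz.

Sensitivity = −174 + 10 log₁₀(B) + NF + SNR_min
= −174 + 47.64 + 11.9 + 12.9
= −101.56 dBm → −101.6 dBm

−101.6 dBm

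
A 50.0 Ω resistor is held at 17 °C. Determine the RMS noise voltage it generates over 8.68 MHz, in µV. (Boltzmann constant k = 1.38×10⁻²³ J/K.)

2.64 µV

T = 17 °C + 273.15 = 290.15 K
V_n = √(4kTRB)
4kTRB = 4 × 1.38×10⁻²³ × 290.15 × 5.00×10¹ × 8.68×10⁶ = 6.95×10⁻¹² V²
V_n = √(6.95×10⁻¹²) = 2.64×10⁻⁶ V = 2.64 µV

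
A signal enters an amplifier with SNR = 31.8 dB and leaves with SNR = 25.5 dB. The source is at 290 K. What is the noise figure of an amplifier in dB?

6.3 dB

NF (dB) = SNR_in(dB) − SNR_out(dB) when the source is at T₀
NF = 31.8 − 25.5 = 6.3 dB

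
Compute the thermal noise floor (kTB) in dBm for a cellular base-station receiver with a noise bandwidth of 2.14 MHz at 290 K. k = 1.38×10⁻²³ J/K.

P_n = kTB = 1.38×10⁻²³ × 290 × 2.14×10⁶ = 8.56×10⁻¹⁵ W
In dBm: 10 log₁₀(8.56×10⁻¹⁵ / 10⁻³) = −110.7 dBm

−110.7 dBm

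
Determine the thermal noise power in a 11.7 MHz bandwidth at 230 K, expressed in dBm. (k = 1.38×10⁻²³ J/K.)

P_n = kTB = 1.38×10⁻²³ × 230 × 1.17×10⁷ = 3.71×10⁻¹⁴ W
In dBm: 10 log₁₀(3.71×10⁻¹⁴ / 10⁻³) = −104.3 dBm

−104.3 dBm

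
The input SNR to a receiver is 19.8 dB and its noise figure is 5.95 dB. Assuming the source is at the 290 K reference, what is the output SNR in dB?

By definition F = SNR_in/SNR_out, so in dB: SNR_out = SNR_in − NF
SNR_out = 19.8 − 5.95 = 13.85 dB

13.85 dB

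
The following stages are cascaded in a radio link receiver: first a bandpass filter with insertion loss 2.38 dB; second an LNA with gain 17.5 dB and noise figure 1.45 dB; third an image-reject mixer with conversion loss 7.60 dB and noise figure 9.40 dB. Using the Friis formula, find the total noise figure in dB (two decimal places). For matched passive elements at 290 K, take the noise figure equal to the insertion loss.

Convert to linear (a loss of L dB is a gain of −L dB): F_i = 10^(NF_i/10), G_i = 10^(G_i,dB/10)
  Stage 1: F_1 = 10^(2.38/10) = 1.730, G_1 = 10^(−2.38/10) = 0.5781
  Stage 2: F_2 = 10^(1.45/10) = 1.396, G_2 = 10^(17.5/10) = 56.23
  Stage 3: F_3 = 10^(9.40/10) = 8.710, G_3 = 10^(−7.60/10) = 0.1738
Friis cascade:
  F = 1.730 + (1.396 − 1)/0.5781 + (8.710 − 1)/32.51 = 2.653
NF = 10 log₁₀(2.653) = 4.24 dB

4.24 dB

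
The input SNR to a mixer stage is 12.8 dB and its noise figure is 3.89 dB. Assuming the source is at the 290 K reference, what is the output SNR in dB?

8.91 dB

By definition F = SNR_in/SNR_out, so in dB: SNR_out = SNR_in − NF
SNR_out = 12.8 − 3.89 = 8.91 dB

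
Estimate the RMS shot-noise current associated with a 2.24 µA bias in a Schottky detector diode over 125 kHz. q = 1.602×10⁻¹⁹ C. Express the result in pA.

I_n = √(2qI·B)
2qI·B = 2 × 1.602×10⁻¹⁹ × 2.24×10⁻⁶ × 1.25×10⁵ = 8.97×10⁻²⁰ A²
I_n = √(8.97×10⁻²⁰) = 3.00×10⁻¹⁰ A = 300 pA

300 pA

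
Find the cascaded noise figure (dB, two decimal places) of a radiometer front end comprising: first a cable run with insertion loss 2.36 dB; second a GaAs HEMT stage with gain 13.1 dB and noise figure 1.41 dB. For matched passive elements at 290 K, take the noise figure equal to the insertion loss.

Convert to linear (a loss of L dB is a gain of −L dB): F_i = 10^(NF_i/10), G_i = 10^(G_i,dB/10)
  Stage 1: F_1 = 10^(2.36/10) = 1.722, G_1 = 10^(−2.36/10) = 0.5808
  Stage 2: F_2 = 10^(1.41/10) = 1.384, G_2 = 10^(13.1/10) = 20.42
Friis cascade:
  F = 1.722 + (1.384 − 1)/0.5808 = 2.382
NF = 10 log₁₀(2.382) = 3.77 dB

3.77 dB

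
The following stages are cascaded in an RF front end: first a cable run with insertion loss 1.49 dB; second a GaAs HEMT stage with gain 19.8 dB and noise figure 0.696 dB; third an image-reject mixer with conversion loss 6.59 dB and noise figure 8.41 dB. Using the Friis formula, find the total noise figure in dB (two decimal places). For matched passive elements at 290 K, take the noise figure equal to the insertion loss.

Convert to linear (a loss of L dB is a gain of −L dB): F_i = 10^(NF_i/10), G_i = 10^(G_i,dB/10)
  Stage 1: F_1 = 10^(1.49/10) = 1.409, G_1 = 10^(−1.49/10) = 0.7096
  Stage 2: F_2 = 10^(0.696/10) = 1.174, G_2 = 10^(19.8/10) = 95.50
  Stage 3: F_3 = 10^(8.41/10) = 6.934, G_3 = 10^(−6.59/10) = 0.2193
Friis cascade:
  F = 1.409 + (1.174 − 1)/0.7096 + (6.934 − 1)/67.76 = 1.742
NF = 10 log₁₀(1.742) = 2.41 dB

2.41 dB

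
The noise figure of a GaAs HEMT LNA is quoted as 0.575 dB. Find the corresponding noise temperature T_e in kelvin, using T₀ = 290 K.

41.1 K

F = 10^(0.575/10) = 1.14156
T_e = (F − 1)·T₀ = (1.14156 − 1) × 290 = 41.1 K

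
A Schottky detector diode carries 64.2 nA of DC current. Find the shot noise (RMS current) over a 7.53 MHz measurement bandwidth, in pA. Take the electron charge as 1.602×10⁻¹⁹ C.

I_n = √(2qI·B)
2qI·B = 2 × 1.602×10⁻¹⁹ × 6.42×10⁻⁸ × 7.53×10⁶ = 1.55×10⁻¹⁹ A²
I_n = √(1.55×10⁻¹⁹) = 3.94×10⁻¹⁰ A = 394 pA

394 pA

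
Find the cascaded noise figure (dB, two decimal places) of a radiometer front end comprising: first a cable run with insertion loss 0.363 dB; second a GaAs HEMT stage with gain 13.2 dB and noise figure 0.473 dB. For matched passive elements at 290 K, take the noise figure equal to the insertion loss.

0.84 dB

Convert to linear (a loss of L dB is a gain of −L dB): F_i = 10^(NF_i/10), G_i = 10^(G_i,dB/10)
  Stage 1: F_1 = 10^(0.363/10) = 1.087, G_1 = 10^(−0.363/10) = 0.9198
  Stage 2: F_2 = 10^(0.473/10) = 1.115, G_2 = 10^(13.2/10) = 20.89
Friis cascade:
  F = 1.087 + (1.115 − 1)/0.9198 = 1.212
NF = 10 log₁₀(1.212) = 0.84 dB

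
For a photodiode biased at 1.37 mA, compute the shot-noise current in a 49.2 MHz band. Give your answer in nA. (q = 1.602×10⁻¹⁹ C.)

I_n = √(2qI·B)
2qI·B = 2 × 1.602×10⁻¹⁹ × 1.37×10⁻³ × 4.92×10⁷ = 2.16×10⁻¹⁴ A²
I_n = √(2.16×10⁻¹⁴) = 1.47×10⁻⁷ A = 147 nA

147 nA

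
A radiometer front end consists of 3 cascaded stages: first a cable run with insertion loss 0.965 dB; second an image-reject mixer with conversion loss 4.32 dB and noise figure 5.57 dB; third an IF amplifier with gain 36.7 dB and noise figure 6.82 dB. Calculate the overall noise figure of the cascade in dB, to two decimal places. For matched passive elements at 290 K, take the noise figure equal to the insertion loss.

Convert to linear (a loss of L dB is a gain of −L dB): F_i = 10^(NF_i/10), G_i = 10^(G_i,dB/10)
  Stage 1: F_1 = 10^(0.965/10) = 1.249, G_1 = 10^(−0.965/10) = 0.8008
  Stage 2: F_2 = 10^(5.57/10) = 3.606, G_2 = 10^(−4.32/10) = 0.3698
  Stage 3: F_3 = 10^(6.82/10) = 4.808, G_3 = 10^(36.7/10) = 4677
Friis cascade:
  F = 1.249 + (3.606 − 1)/0.8008 + (4.808 − 1)/0.2961 = 17.36
NF = 10 log₁₀(17.36) = 12.40 dB

12.40 dB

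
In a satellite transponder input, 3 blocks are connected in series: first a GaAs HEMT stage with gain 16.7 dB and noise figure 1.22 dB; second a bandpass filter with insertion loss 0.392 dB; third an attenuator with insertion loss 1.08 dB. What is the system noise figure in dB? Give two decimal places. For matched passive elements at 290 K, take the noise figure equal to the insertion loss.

Convert to linear (a loss of L dB is a gain of −L dB): F_i = 10^(NF_i/10), G_i = 10^(G_i,dB/10)
  Stage 1: F_1 = 10^(1.22/10) = 1.324, G_1 = 10^(16.7/10) = 46.77
  Stage 2: F_2 = 10^(0.392/10) = 1.094, G_2 = 10^(−0.392/10) = 0.9137
  Stage 3: F_3 = 10^(1.08/10) = 1.282, G_3 = 10^(−1.08/10) = 0.7798
Friis cascade:
  F = 1.324 + (1.094 − 1)/46.77 + (1.282 − 1)/42.74 = 1.333
NF = 10 log₁₀(1.333) = 1.25 dB

1.25 dB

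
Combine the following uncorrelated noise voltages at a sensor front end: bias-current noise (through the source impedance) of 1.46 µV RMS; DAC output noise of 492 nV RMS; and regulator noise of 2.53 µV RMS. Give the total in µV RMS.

2.96 µV

Uncorrelated sources add in power (mean-square): V_tot = √(ΣV_i²)
V_tot = √[(1.46×10⁻⁶)² + (4.92×10⁻⁷)² + (2.53×10⁻⁶)²] = 2.96×10⁻⁶ V = 2.96 µV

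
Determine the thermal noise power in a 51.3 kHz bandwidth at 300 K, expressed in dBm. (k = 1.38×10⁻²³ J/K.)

−126.7 dBm

P_n = kTB = 1.38×10⁻²³ × 300 × 5.13×10⁴ = 2.12×10⁻¹⁶ W
In dBm: 10 log₁₀(2.12×10⁻¹⁶ / 10⁻³) = −126.7 dBm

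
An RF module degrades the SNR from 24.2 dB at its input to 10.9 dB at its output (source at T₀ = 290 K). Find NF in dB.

NF (dB) = SNR_in(dB) − SNR_out(dB) when the source is at T₀
NF = 24.2 − 10.9 = 13.3 dB

13.3 dB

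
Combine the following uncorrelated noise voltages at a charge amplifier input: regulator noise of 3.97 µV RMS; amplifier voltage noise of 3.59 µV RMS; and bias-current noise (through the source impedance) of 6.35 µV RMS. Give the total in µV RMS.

Uncorrelated sources add in power (mean-square): V_tot = √(ΣV_i²)
V_tot = √[(3.97×10⁻⁶)² + (3.59×10⁻⁶)² + (6.35×10⁻⁶)²] = 8.30×10⁻⁶ V = 8.30 µV

8.30 µV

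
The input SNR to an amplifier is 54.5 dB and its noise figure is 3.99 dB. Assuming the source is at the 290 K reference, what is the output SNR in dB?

By definition F = SNR_in/SNR_out, so in dB: SNR_out = SNR_in − NF
SNR_out = 54.5 − 3.99 = 50.51 dB

50.51 dB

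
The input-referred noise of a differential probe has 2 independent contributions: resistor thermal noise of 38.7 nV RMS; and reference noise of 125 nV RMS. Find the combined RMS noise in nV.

Uncorrelated sources add in power (mean-square): V_tot = √(ΣV_i²)
V_tot = √[(3.87×10⁻⁸)² + (1.25×10⁻⁷)²] = 1.31×10⁻⁷ V = 131 nV

131 nV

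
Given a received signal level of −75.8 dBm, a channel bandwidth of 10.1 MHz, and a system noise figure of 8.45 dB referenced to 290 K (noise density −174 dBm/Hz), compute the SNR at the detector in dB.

19.7 dB

Noise floor: N = −174 + 10 log₁₀(B) + NF
10 log₁₀(1.01×10⁷) = 70.04 dB
N = −174 + 70.04 + 8.45 = −95.51 dBm
SNR = P_sig − N = −75.8 − (−95.51) = 19.71 dB → 19.7 dB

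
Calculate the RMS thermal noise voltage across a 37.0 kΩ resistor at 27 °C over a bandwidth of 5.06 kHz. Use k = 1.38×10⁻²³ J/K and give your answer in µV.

1.76 µV

T = 27 °C + 273.15 = 300.15 K
V_n = √(4kTRB)
4kTRB = 4 × 1.38×10⁻²³ × 300.15 × 3.70×10⁴ × 5.06×10³ = 3.10×10⁻¹² V²
V_n = √(3.10×10⁻¹²) = 1.76×10⁻⁶ V = 1.76 µV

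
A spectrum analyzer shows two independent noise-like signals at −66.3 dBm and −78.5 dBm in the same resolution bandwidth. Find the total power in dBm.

Convert to linear, add, convert back:
P₁ = 2.34×10⁻¹⁰ W, P₂ = 1.41×10⁻¹¹ W
P_tot = 2.49×10⁻¹⁰ W → 10 log₁₀(P_tot / 10⁻³) = −66.0 dBm

−66.0 dBm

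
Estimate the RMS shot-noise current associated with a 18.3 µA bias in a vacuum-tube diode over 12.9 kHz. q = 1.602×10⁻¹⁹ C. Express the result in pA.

275 pA

I_n = √(2qI·B)
2qI·B = 2 × 1.602×10⁻¹⁹ × 1.83×10⁻⁵ × 1.29×10⁴ = 7.56×10⁻²⁰ A²
I_n = √(7.56×10⁻²⁰) = 2.75×10⁻¹⁰ A = 275 pA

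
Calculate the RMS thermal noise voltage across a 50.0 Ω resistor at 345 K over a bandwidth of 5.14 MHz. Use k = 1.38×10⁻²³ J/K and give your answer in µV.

V_n = √(4kTRB)
4kTRB = 4 × 1.38×10⁻²³ × 345 × 5.00×10¹ × 5.14×10⁶ = 4.89×10⁻¹² V²
V_n = √(4.89×10⁻¹²) = 2.21×10⁻⁶ V = 2.21 µV

2.21 µV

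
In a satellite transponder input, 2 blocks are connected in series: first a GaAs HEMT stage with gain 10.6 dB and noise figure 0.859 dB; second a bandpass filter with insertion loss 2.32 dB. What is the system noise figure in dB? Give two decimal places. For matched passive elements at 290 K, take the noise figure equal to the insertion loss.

Convert to linear (a loss of L dB is a gain of −L dB): F_i = 10^(NF_i/10), G_i = 10^(G_i,dB/10)
  Stage 1: F_1 = 10^(0.859/10) = 1.219, G_1 = 10^(10.6/10) = 11.48
  Stage 2: F_2 = 10^(2.32/10) = 1.706, G_2 = 10^(−2.32/10) = 0.5861
Friis cascade:
  F = 1.219 + (1.706 − 1)/11.48 = 1.280
NF = 10 log₁₀(1.280) = 1.07 dB

1.07 dB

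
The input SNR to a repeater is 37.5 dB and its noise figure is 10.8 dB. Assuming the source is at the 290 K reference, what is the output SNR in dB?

By definition F = SNR_in/SNR_out, so in dB: SNR_out = SNR_in − NF
SNR_out = 37.5 − 10.8 = 26.7 dB

26.7 dB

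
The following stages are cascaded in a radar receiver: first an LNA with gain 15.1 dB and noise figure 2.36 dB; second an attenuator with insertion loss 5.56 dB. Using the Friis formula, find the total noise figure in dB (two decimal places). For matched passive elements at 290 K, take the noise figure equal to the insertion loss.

2.56 dB

Convert to linear (a loss of L dB is a gain of −L dB): F_i = 10^(NF_i/10), G_i = 10^(G_i,dB/10)
  Stage 1: F_1 = 10^(2.36/10) = 1.722, G_1 = 10^(15.1/10) = 32.36
  Stage 2: F_2 = 10^(5.56/10) = 3.597, G_2 = 10^(−5.56/10) = 0.2780
Friis cascade:
  F = 1.722 + (3.597 − 1)/32.36 = 1.802
NF = 10 log₁₀(1.802) = 2.56 dB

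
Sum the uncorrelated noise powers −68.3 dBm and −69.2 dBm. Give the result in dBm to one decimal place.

Convert to linear, add, convert back:
P₁ = 1.48×10⁻¹⁰ W, P₂ = 1.20×10⁻¹⁰ W
P_tot = 2.68×10⁻¹⁰ W → 10 log₁₀(P_tot / 10⁻³) = −65.7 dBm

−65.7 dBm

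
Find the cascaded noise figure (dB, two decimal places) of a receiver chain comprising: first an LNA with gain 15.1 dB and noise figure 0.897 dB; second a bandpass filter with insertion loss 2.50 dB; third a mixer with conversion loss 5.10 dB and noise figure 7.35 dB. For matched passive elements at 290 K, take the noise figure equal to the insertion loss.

1.75 dB

Convert to linear (a loss of L dB is a gain of −L dB): F_i = 10^(NF_i/10), G_i = 10^(G_i,dB/10)
  Stage 1: F_1 = 10^(0.897/10) = 1.229, G_1 = 10^(15.1/10) = 32.36
  Stage 2: F_2 = 10^(2.50/10) = 1.778, G_2 = 10^(−2.50/10) = 0.5623
  Stage 3: F_3 = 10^(7.35/10) = 5.433, G_3 = 10^(−5.10/10) = 0.3090
Friis cascade:
  F = 1.229 + (1.778 − 1)/32.36 + (5.433 − 1)/18.20 = 1.497
NF = 10 log₁₀(1.497) = 1.75 dB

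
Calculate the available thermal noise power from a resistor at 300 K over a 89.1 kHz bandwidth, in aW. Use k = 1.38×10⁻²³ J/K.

P_n = kTB = 1.38×10⁻²³ × 300 × 8.91×10⁴ = 3.69×10⁻¹⁶ W = 369 aW

369 aW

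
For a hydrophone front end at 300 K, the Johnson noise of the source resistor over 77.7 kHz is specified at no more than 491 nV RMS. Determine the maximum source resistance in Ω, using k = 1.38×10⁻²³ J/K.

187 Ω

Johnson–Nyquist: V_n = √(4kTRB) ⇒ R = V_n² / (4kTB)
4kTB = 4 × 1.38×10⁻²³ × 300 × 7.77×10⁴ = 1.29×10⁻¹⁵
R = (4.91×10⁻⁷)² / 1.29×10⁻¹⁵ = 1.87×10² Ω = 187 Ω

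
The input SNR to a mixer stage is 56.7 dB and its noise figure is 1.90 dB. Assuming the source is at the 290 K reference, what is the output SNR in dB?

By definition F = SNR_in/SNR_out, so in dB: SNR_out = SNR_in − NF
SNR_out = 56.7 − 1.90 = 54.80 dB

54.80 dB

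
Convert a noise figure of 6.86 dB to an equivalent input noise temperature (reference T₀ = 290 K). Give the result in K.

F = 10^(6.86/10) = 4.85289
T_e = (F − 1)·T₀ = (4.85289 − 1) × 290 = 1117 K

1117 K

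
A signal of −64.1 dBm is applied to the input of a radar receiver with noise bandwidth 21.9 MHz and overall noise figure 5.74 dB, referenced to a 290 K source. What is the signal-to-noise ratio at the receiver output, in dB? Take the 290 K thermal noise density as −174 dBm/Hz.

Noise floor: N = −174 + 10 log₁₀(B) + NF
10 log₁₀(2.19×10⁷) = 73.4 dB
N = −174 + 73.4 + 5.74 = −94.86 dBm
SNR = P_sig − N = −64.1 − (−94.86) = 30.76 dB → 30.8 dB

30.8 dB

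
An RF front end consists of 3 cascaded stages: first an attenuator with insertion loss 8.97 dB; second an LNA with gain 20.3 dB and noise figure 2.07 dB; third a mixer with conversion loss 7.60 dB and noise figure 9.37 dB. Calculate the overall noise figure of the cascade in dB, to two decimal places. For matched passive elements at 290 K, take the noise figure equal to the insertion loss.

11.23 dB

Convert to linear (a loss of L dB is a gain of −L dB): F_i = 10^(NF_i/10), G_i = 10^(G_i,dB/10)
  Stage 1: F_1 = 10^(8.97/10) = 7.889, G_1 = 10^(−8.97/10) = 0.1268
  Stage 2: F_2 = 10^(2.07/10) = 1.611, G_2 = 10^(20.3/10) = 107.2
  Stage 3: F_3 = 10^(9.37/10) = 8.650, G_3 = 10^(−7.60/10) = 0.1738
Friis cascade:
  F = 7.889 + (1.611 − 1)/0.1268 + (8.650 − 1)/13.58 = 13.27
NF = 10 log₁₀(13.27) = 11.23 dB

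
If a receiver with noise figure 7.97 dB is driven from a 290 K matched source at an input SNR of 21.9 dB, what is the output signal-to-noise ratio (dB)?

By definition F = SNR_in/SNR_out, so in dB: SNR_out = SNR_in − NF
SNR_out = 21.9 − 7.97 = 13.93 dB

13.93 dB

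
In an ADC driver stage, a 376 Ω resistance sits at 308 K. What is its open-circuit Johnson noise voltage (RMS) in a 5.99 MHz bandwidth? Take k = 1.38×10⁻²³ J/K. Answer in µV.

6.19 µV

V_n = √(4kTRB)
4kTRB = 4 × 1.38×10⁻²³ × 308 × 3.76×10² × 5.99×10⁶ = 3.83×10⁻¹¹ V²
V_n = √(3.83×10⁻¹¹) = 6.19×10⁻⁶ V = 6.19 µV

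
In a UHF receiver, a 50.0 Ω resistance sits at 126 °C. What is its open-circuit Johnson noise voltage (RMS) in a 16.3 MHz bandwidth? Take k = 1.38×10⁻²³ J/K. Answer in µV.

4.24 µV

T = 126 °C + 273.15 = 399.15 K
V_n = √(4kTRB)
4kTRB = 4 × 1.38×10⁻²³ × 399.15 × 5.00×10¹ × 1.63×10⁷ = 1.80×10⁻¹¹ V²
V_n = √(1.80×10⁻¹¹) = 4.24×10⁻⁶ V = 4.24 µV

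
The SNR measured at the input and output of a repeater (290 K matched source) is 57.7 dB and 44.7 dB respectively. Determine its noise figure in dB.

NF (dB) = SNR_in(dB) − SNR_out(dB) when the source is at T₀
NF = 57.7 − 44.7 = 13.0 dB

13.0 dB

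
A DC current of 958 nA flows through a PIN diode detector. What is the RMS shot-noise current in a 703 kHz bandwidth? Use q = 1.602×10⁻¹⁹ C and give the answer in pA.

465 pA

I_n = √(2qI·B)
2qI·B = 2 × 1.602×10⁻¹⁹ × 9.58×10⁻⁷ × 7.03×10⁵ = 2.16×10⁻¹⁹ A²
I_n = √(2.16×10⁻¹⁹) = 4.65×10⁻¹⁰ A = 465 pA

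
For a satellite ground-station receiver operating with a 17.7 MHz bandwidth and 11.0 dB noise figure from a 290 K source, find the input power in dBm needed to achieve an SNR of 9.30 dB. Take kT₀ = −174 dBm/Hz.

−81.2 dBm

Sensitivity = −174 + 10 log₁₀(B) + NF + SNR_min
= −174 + 72.48 + 11.0 + 9.30
= −81.22 dBm → −81.2 dBm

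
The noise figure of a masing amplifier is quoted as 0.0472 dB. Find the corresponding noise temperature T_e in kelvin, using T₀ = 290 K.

3.17 K

F = 10^(0.0472/10) = 1.01093
T_e = (F − 1)·T₀ = (1.01093 − 1) × 290 = 3.17 K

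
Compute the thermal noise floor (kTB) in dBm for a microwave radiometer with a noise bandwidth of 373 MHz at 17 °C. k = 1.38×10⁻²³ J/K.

T = 17 °C + 273.15 = 290.15 K
P_n = kTB = 1.38×10⁻²³ × 290.15 × 3.73×10⁸ = 1.49×10⁻¹² W
In dBm: 10 log₁₀(1.49×10⁻¹² / 10⁻³) = −88.3 dBm

−88.3 dBm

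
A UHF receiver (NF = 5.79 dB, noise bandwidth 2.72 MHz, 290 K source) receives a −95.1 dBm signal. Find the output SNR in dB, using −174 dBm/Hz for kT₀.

Noise floor: N = −174 + 10 log₁₀(B) + NF
10 log₁₀(2.72×10⁶) = 64.35 dB
N = −174 + 64.35 + 5.79 = −103.86 dBm
SNR = P_sig − N = −95.1 − (−103.86) = 8.76 dB → 8.8 dB

8.8 dB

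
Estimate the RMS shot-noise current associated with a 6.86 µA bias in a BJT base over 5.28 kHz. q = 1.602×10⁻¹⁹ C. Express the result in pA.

108 pA

I_n = √(2qI·B)
2qI·B = 2 × 1.602×10⁻¹⁹ × 6.86×10⁻⁶ × 5.28×10³ = 1.16×10⁻²⁰ A²
I_n = √(1.16×10⁻²⁰) = 1.08×10⁻¹⁰ A = 108 pA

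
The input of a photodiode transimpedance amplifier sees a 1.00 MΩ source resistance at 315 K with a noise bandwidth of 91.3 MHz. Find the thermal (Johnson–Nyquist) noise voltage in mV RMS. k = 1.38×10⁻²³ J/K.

V_n = √(4kTRB)
4kTRB = 4 × 1.38×10⁻²³ × 315 × 1.00×10⁶ × 9.13×10⁷ = 1.59×10⁻⁶ V²
V_n = √(1.59×10⁻⁶) = 1.26×10⁻³ V = 1.26 mV

1.26 mV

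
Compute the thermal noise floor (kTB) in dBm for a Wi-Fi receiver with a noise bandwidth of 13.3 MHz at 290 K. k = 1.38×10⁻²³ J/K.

−102.7 dBm

P_n = kTB = 1.38×10⁻²³ × 290 × 1.33×10⁷ = 5.32×10⁻¹⁴ W
In dBm: 10 log₁₀(5.32×10⁻¹⁴ / 10⁻³) = −102.7 dBm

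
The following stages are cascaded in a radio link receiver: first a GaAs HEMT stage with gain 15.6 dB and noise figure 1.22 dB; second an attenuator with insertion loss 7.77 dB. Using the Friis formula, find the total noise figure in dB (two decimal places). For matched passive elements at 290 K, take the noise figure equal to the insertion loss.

1.65 dB

Convert to linear (a loss of L dB is a gain of −L dB): F_i = 10^(NF_i/10), G_i = 10^(G_i,dB/10)
  Stage 1: F_1 = 10^(1.22/10) = 1.324, G_1 = 10^(15.6/10) = 36.31
  Stage 2: F_2 = 10^(7.77/10) = 5.984, G_2 = 10^(−7.77/10) = 0.1671
Friis cascade:
  F = 1.324 + (5.984 − 1)/36.31 = 1.462
NF = 10 log₁₀(1.462) = 1.65 dB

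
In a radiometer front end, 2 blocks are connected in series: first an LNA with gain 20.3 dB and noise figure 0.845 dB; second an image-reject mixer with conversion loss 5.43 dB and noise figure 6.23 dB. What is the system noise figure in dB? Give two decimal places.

0.95 dB

Convert to linear (a loss of L dB is a gain of −L dB): F_i = 10^(NF_i/10), G_i = 10^(G_i,dB/10)
  Stage 1: F_1 = 10^(0.845/10) = 1.215, G_1 = 10^(20.3/10) = 107.2
  Stage 2: F_2 = 10^(6.23/10) = 4.198, G_2 = 10^(−5.43/10) = 0.2864
Friis cascade:
  F = 1.215 + (4.198 − 1)/107.2 = 1.245
NF = 10 log₁₀(1.245) = 0.95 dB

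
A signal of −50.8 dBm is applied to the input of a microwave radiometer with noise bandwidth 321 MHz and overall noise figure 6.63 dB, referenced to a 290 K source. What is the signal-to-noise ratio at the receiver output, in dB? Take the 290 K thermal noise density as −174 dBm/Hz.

31.5 dB

Noise floor: N = −174 + 10 log₁₀(B) + NF
10 log₁₀(3.21×10⁸) = 85.07 dB
N = −174 + 85.07 + 6.63 = −82.30 dBm
SNR = P_sig − N = −50.8 − (−82.30) = 31.50 dB → 31.5 dB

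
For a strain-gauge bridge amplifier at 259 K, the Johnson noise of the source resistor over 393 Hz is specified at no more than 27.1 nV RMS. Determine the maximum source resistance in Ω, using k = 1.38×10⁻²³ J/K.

Johnson–Nyquist: V_n = √(4kTRB) ⇒ R = V_n² / (4kTB)
4kTB = 4 × 1.38×10⁻²³ × 259 × 3.93×10² = 5.62×10⁻¹⁸
R = (2.71×10⁻⁸)² / 5.62×10⁻¹⁸ = 1.31×10² Ω = 131 Ω

131 Ω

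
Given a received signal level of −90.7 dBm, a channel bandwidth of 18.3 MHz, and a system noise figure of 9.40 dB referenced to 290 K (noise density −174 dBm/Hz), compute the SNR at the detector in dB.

1.3 dB

Noise floor: N = −174 + 10 log₁₀(B) + NF
10 log₁₀(1.83×10⁷) = 72.62 dB
N = −174 + 72.62 + 9.40 = −91.98 dBm
SNR = P_sig − N = −90.7 − (−91.98) = 1.28 dB → 1.3 dB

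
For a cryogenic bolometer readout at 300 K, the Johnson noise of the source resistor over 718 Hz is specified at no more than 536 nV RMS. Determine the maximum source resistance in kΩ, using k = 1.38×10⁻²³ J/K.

Johnson–Nyquist: V_n = √(4kTRB) ⇒ R = V_n² / (4kTB)
4kTB = 4 × 1.38×10⁻²³ × 300 × 7.18×10² = 1.19×10⁻¹⁷
R = (5.36×10⁻⁷)² / 1.19×10⁻¹⁷ = 2.42×10⁴ Ω = 24.2 kΩ

24.2 kΩ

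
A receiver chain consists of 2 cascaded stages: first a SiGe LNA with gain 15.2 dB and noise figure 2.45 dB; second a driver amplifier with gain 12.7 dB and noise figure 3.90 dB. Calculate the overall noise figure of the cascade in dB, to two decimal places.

Convert to linear (a loss of L dB is a gain of −L dB): F_i = 10^(NF_i/10), G_i = 10^(G_i,dB/10)
  Stage 1: F_1 = 10^(2.45/10) = 1.758, G_1 = 10^(15.2/10) = 33.11
  Stage 2: F_2 = 10^(3.90/10) = 2.455, G_2 = 10^(12.7/10) = 18.62
Friis cascade:
  F = 1.758 + (2.455 − 1)/33.11 = 1.802
NF = 10 log₁₀(1.802) = 2.56 dB

2.56 dB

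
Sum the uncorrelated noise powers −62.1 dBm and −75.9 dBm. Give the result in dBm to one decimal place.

Convert to linear, add, convert back:
P₁ = 6.17×10⁻¹⁰ W, P₂ = 2.57×10⁻¹¹ W
P_tot = 6.42×10⁻¹⁰ W → 10 log₁₀(P_tot / 10⁻³) = −61.9 dBm

−61.9 dBm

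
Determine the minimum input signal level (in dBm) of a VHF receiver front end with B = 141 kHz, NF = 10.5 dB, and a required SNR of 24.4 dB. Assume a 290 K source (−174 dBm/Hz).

Sensitivity = −174 + 10 log₁₀(B) + NF + SNR_min
= −174 + 51.49 + 10.5 + 24.4
= −87.61 dBm → −87.6 dBm

−87.6 dBm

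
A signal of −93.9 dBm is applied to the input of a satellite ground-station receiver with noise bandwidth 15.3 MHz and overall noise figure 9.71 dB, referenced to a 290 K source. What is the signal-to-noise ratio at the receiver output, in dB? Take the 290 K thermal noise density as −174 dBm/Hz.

−1.5 dB

Noise floor: N = −174 + 10 log₁₀(B) + NF
10 log₁₀(1.53×10⁷) = 71.85 dB
N = −174 + 71.85 + 9.71 = −92.44 dBm
SNR = P_sig − N = −93.9 − (−92.44) = −1.46 dB → −1.5 dB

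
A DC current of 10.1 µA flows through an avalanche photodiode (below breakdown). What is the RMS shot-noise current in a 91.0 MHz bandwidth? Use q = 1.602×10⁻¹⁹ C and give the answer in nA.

I_n = √(2qI·B)
2qI·B = 2 × 1.602×10⁻¹⁹ × 1.01×10⁻⁵ × 9.10×10⁷ = 2.94×10⁻¹⁶ A²
I_n = √(2.94×10⁻¹⁶) = 1.72×10⁻⁸ A = 17.2 nA

17.2 nA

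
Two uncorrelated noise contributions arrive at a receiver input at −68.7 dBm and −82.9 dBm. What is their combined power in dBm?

−68.5 dBm

Convert to linear, add, convert back:
P₁ = 1.35×10⁻¹⁰ W, P₂ = 5.13×10⁻¹² W
P_tot = 1.40×10⁻¹⁰ W → 10 log₁₀(P_tot / 10⁻³) = −68.5 dBm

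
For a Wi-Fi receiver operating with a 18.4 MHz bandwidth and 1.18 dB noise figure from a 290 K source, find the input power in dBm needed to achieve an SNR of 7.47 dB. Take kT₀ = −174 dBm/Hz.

Sensitivity = −174 + 10 log₁₀(B) + NF + SNR_min
= −174 + 72.65 + 1.18 + 7.47
= −92.70 dBm → −92.7 dBm

−92.7 dBm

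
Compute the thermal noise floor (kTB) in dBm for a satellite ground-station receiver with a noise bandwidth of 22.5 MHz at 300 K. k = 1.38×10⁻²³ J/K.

P_n = kTB = 1.38×10⁻²³ × 300 × 2.25×10⁷ = 9.31×10⁻¹⁴ W
In dBm: 10 log₁₀(9.31×10⁻¹⁴ / 10⁻³) = −100.3 dBm

−100.3 dBm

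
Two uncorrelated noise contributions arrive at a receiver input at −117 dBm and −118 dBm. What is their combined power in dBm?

−114.5 dBm

Convert to linear, add, convert back:
P₁ = 2.00×10⁻¹⁵ W, P₂ = 1.58×10⁻¹⁵ W
P_tot = 3.58×10⁻¹⁵ W → 10 log₁₀(P_tot / 10⁻³) = −114.5 dBm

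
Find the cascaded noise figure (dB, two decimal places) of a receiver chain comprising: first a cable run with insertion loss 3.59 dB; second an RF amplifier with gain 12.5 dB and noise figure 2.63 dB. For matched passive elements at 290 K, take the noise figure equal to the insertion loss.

Convert to linear (a loss of L dB is a gain of −L dB): F_i = 10^(NF_i/10), G_i = 10^(G_i,dB/10)
  Stage 1: F_1 = 10^(3.59/10) = 2.286, G_1 = 10^(−3.59/10) = 0.4375
  Stage 2: F_2 = 10^(2.63/10) = 1.832, G_2 = 10^(12.5/10) = 17.78
Friis cascade:
  F = 2.286 + (1.832 − 1)/0.4375 = 4.188
NF = 10 log₁₀(4.188) = 6.22 dB

6.22 dB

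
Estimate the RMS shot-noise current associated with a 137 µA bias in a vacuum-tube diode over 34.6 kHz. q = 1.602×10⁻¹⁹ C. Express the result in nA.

I_n = √(2qI·B)
2qI·B = 2 × 1.602×10⁻¹⁹ × 1.37×10⁻⁴ × 3.46×10⁴ = 1.52×10⁻¹⁸ A²
I_n = √(1.52×10⁻¹⁸) = 1.23×10⁻⁹ A = 1.23 nA

1.23 nA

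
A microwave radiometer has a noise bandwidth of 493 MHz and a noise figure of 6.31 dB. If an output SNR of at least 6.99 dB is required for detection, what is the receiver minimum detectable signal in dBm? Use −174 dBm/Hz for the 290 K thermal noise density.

Sensitivity = −174 + 10 log₁₀(B) + NF + SNR_min
= −174 + 86.93 + 6.31 + 6.99
= −73.77 dBm → −73.8 dBm

−73.8 dBm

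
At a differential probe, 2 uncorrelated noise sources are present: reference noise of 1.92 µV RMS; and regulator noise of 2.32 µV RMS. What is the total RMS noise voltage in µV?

3.01 µV

Uncorrelated sources add in power (mean-square): V_tot = √(ΣV_i²)
V_tot = √[(1.92×10⁻⁶)² + (2.32×10⁻⁶)²] = 3.01×10⁻⁶ V = 3.01 µV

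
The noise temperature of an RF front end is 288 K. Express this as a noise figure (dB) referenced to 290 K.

F = 1 + T_e/T₀ = 1 + 288/290 = 1.9931
NF = 10 log₁₀(1.9931) = 3.00 dB

3.00 dB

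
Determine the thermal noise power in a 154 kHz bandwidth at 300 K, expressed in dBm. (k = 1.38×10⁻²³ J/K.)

P_n = kTB = 1.38×10⁻²³ × 300 × 1.54×10⁵ = 6.38×10⁻¹⁶ W
In dBm: 10 log₁₀(6.38×10⁻¹⁶ / 10⁻³) = −122.0 dBm

−122.0 dBm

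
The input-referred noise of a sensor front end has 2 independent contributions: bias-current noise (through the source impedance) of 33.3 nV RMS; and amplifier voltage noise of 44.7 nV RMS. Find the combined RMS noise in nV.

Uncorrelated sources add in power (mean-square): V_tot = √(ΣV_i²)
V_tot = √[(3.33×10⁻⁸)² + (4.47×10⁻⁸)²] = 5.57×10⁻⁸ V = 55.7 nV

55.7 nV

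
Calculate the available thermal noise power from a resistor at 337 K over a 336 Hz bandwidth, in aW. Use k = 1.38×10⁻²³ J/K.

1.56 aW

P_n = kTB = 1.38×10⁻²³ × 337 × 3.36×10² = 1.56×10⁻¹⁸ W = 1.56 aW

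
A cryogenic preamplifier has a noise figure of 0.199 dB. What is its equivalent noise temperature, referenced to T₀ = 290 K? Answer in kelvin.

13.6 K

F = 10^(0.199/10) = 1.04689
T_e = (F − 1)·T₀ = (1.04689 − 1) × 290 = 13.6 K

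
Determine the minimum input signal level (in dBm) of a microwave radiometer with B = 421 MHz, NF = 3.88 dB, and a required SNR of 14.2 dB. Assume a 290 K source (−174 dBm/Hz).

Sensitivity = −174 + 10 log₁₀(B) + NF + SNR_min
= −174 + 86.24 + 3.88 + 14.2
= −69.68 dBm → −69.7 dBm

−69.7 dBm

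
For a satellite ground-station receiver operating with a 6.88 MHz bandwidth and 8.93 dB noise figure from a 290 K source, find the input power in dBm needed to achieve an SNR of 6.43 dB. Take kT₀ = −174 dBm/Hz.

Sensitivity = −174 + 10 log₁₀(B) + NF + SNR_min
= −174 + 68.38 + 8.93 + 6.43
= −90.26 dBm → −90.3 dBm

−90.3 dBm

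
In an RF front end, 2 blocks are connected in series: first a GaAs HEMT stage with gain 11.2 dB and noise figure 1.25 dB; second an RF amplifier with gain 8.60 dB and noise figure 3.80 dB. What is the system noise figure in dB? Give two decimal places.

Convert to linear (a loss of L dB is a gain of −L dB): F_i = 10^(NF_i/10), G_i = 10^(G_i,dB/10)
  Stage 1: F_1 = 10^(1.25/10) = 1.334, G_1 = 10^(11.2/10) = 13.18
  Stage 2: F_2 = 10^(3.80/10) = 2.399, G_2 = 10^(8.60/10) = 7.244
Friis cascade:
  F = 1.334 + (2.399 − 1)/13.18 = 1.440
NF = 10 log₁₀(1.440) = 1.58 dB

1.58 dB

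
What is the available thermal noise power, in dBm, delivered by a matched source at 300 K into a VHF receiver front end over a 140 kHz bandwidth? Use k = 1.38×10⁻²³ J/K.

−122.4 dBm

P_n = kTB = 1.38×10⁻²³ × 300 × 1.40×10⁵ = 5.80×10⁻¹⁶ W
In dBm: 10 log₁₀(5.80×10⁻¹⁶ / 10⁻³) = −122.4 dBm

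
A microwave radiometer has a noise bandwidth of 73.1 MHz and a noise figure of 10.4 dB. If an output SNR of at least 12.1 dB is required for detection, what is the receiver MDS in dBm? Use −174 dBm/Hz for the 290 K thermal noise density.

Sensitivity = −174 + 10 log₁₀(B) + NF + SNR_min
= −174 + 78.64 + 10.4 + 12.1
= −72.86 dBm → −72.9 dBm

−72.9 dBm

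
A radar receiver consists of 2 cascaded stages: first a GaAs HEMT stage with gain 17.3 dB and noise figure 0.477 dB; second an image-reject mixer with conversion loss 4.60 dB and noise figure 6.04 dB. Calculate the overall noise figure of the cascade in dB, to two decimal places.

Convert to linear (a loss of L dB is a gain of −L dB): F_i = 10^(NF_i/10), G_i = 10^(G_i,dB/10)
  Stage 1: F_1 = 10^(0.477/10) = 1.116, G_1 = 10^(17.3/10) = 53.70
  Stage 2: F_2 = 10^(6.04/10) = 4.018, G_2 = 10^(−4.60/10) = 0.3467
Friis cascade:
  F = 1.116 + (4.018 − 1)/53.70 = 1.172
NF = 10 log₁₀(1.172) = 0.69 dB

0.69 dB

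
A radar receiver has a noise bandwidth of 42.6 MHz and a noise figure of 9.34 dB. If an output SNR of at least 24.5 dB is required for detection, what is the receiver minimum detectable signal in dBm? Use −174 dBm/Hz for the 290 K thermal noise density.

−63.9 dBm

Sensitivity = −174 + 10 log₁₀(B) + NF + SNR_min
= −174 + 76.29 + 9.34 + 24.5
= −63.87 dBm → −63.9 dBm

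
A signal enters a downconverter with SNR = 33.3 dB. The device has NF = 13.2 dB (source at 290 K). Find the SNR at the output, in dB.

20.1 dB

By definition F = SNR_in/SNR_out, so in dB: SNR_out = SNR_in − NF
SNR_out = 33.3 − 13.2 = 20.1 dB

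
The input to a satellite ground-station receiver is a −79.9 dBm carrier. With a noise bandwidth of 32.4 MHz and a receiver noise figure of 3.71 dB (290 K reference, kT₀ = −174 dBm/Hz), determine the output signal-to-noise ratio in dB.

15.3 dB

Noise floor: N = −174 + 10 log₁₀(B) + NF
10 log₁₀(3.24×10⁷) = 75.11 dB
N = −174 + 75.11 + 3.71 = −95.18 dBm
SNR = P_sig − N = −79.9 − (−95.18) = 15.28 dB → 15.3 dB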